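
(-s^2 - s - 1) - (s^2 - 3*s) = -2*s^2 + 2*s - 1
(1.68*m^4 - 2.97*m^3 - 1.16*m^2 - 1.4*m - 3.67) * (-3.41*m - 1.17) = -5.7288*m^5 + 8.1621*m^4 + 7.4305*m^3 + 6.1312*m^2 + 14.1527*m + 4.2939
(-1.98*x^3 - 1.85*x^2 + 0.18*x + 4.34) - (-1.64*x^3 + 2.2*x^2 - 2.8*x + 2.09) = -0.34*x^3 - 4.05*x^2 + 2.98*x + 2.25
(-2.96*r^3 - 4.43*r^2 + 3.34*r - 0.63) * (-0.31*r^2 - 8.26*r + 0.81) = 0.9176*r^5 + 25.8229*r^4 + 33.1588*r^3 - 30.9814*r^2 + 7.9092*r - 0.5103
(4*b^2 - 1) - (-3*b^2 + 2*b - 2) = 7*b^2 - 2*b + 1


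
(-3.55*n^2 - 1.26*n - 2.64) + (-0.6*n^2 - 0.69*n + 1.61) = -4.15*n^2 - 1.95*n - 1.03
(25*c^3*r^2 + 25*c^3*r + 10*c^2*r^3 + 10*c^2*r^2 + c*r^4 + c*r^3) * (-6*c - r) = -150*c^4*r^2 - 150*c^4*r - 85*c^3*r^3 - 85*c^3*r^2 - 16*c^2*r^4 - 16*c^2*r^3 - c*r^5 - c*r^4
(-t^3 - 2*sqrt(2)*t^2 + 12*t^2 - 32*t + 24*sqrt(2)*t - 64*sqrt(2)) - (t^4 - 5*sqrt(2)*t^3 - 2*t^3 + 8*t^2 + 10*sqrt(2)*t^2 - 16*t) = -t^4 + t^3 + 5*sqrt(2)*t^3 - 12*sqrt(2)*t^2 + 4*t^2 - 16*t + 24*sqrt(2)*t - 64*sqrt(2)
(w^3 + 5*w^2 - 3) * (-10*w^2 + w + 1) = -10*w^5 - 49*w^4 + 6*w^3 + 35*w^2 - 3*w - 3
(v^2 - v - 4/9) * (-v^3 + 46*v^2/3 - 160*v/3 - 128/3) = -v^5 + 49*v^4/3 - 614*v^3/9 + 104*v^2/27 + 1792*v/27 + 512/27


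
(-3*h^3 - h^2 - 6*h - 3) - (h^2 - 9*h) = -3*h^3 - 2*h^2 + 3*h - 3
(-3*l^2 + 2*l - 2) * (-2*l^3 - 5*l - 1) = 6*l^5 - 4*l^4 + 19*l^3 - 7*l^2 + 8*l + 2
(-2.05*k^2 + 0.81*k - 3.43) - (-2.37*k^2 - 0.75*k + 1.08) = 0.32*k^2 + 1.56*k - 4.51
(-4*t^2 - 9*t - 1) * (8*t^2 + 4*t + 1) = -32*t^4 - 88*t^3 - 48*t^2 - 13*t - 1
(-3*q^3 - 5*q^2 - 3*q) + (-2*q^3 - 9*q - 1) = -5*q^3 - 5*q^2 - 12*q - 1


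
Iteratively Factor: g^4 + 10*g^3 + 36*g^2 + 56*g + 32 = (g + 2)*(g^3 + 8*g^2 + 20*g + 16) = (g + 2)^2*(g^2 + 6*g + 8) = (g + 2)^3*(g + 4)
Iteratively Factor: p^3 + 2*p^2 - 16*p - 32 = (p + 2)*(p^2 - 16) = (p - 4)*(p + 2)*(p + 4)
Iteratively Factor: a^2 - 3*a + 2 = (a - 2)*(a - 1)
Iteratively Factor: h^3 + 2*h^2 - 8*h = (h)*(h^2 + 2*h - 8) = h*(h - 2)*(h + 4)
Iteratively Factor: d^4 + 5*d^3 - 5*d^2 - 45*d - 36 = (d + 1)*(d^3 + 4*d^2 - 9*d - 36) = (d - 3)*(d + 1)*(d^2 + 7*d + 12) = (d - 3)*(d + 1)*(d + 4)*(d + 3)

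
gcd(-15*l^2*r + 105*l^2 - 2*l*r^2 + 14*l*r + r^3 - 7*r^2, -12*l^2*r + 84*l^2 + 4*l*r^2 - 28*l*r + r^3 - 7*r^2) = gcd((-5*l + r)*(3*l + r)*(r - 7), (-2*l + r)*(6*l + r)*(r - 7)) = r - 7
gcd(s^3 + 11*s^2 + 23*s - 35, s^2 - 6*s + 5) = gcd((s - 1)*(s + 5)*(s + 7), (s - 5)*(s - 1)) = s - 1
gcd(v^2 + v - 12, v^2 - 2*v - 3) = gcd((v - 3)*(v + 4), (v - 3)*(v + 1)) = v - 3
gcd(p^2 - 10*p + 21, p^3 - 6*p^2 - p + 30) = p - 3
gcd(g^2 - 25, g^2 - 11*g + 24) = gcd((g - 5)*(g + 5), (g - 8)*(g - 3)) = 1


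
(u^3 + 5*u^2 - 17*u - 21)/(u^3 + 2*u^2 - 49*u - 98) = (u^2 - 2*u - 3)/(u^2 - 5*u - 14)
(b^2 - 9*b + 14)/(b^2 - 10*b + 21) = (b - 2)/(b - 3)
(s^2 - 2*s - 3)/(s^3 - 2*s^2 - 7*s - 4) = (s - 3)/(s^2 - 3*s - 4)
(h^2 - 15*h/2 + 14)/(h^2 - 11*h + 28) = (h - 7/2)/(h - 7)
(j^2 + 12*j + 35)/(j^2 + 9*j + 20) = (j + 7)/(j + 4)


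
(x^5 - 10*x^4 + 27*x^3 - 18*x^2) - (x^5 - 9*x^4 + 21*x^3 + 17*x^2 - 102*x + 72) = -x^4 + 6*x^3 - 35*x^2 + 102*x - 72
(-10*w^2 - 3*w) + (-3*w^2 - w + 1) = -13*w^2 - 4*w + 1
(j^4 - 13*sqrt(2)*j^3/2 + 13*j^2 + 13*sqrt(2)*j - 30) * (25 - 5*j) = -5*j^5 + 25*j^4 + 65*sqrt(2)*j^4/2 - 325*sqrt(2)*j^3/2 - 65*j^3 - 65*sqrt(2)*j^2 + 325*j^2 + 150*j + 325*sqrt(2)*j - 750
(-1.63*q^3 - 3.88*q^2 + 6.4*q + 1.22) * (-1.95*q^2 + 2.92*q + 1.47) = 3.1785*q^5 + 2.8064*q^4 - 26.2057*q^3 + 10.6054*q^2 + 12.9704*q + 1.7934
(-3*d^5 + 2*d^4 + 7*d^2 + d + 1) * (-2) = 6*d^5 - 4*d^4 - 14*d^2 - 2*d - 2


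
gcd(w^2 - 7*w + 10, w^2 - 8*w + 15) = w - 5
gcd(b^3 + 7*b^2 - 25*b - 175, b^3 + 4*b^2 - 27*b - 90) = b - 5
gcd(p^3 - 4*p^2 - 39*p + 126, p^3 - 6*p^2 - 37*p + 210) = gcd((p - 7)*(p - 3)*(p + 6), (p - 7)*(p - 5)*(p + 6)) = p^2 - p - 42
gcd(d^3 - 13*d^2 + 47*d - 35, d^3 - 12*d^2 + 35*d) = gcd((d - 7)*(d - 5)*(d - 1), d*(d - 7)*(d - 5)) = d^2 - 12*d + 35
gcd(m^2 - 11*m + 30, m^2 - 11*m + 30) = m^2 - 11*m + 30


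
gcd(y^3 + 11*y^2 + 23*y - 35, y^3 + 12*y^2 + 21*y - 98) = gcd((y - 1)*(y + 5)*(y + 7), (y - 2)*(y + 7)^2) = y + 7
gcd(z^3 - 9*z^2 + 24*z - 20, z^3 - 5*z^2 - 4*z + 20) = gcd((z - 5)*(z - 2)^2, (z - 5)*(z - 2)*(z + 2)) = z^2 - 7*z + 10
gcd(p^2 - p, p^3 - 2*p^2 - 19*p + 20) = p - 1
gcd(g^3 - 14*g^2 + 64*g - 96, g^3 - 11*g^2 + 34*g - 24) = g^2 - 10*g + 24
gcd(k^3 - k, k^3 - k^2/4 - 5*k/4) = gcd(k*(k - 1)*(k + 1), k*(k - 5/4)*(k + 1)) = k^2 + k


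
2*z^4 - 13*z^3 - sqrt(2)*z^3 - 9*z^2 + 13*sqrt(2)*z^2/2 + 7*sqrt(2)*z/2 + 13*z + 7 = (z - 7)*(z - sqrt(2))*(sqrt(2)*z + 1)*(sqrt(2)*z + sqrt(2)/2)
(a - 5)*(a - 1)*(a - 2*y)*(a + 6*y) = a^4 + 4*a^3*y - 6*a^3 - 12*a^2*y^2 - 24*a^2*y + 5*a^2 + 72*a*y^2 + 20*a*y - 60*y^2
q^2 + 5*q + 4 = (q + 1)*(q + 4)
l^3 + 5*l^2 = l^2*(l + 5)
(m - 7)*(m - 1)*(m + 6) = m^3 - 2*m^2 - 41*m + 42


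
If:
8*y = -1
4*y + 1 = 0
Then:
No Solution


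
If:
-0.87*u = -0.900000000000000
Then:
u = 1.03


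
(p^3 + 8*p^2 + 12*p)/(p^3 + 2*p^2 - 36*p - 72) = p/(p - 6)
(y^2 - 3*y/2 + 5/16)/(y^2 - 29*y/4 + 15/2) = (y - 1/4)/(y - 6)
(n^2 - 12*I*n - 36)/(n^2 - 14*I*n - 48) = (n - 6*I)/(n - 8*I)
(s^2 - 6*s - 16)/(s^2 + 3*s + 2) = (s - 8)/(s + 1)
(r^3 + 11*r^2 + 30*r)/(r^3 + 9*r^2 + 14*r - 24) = r*(r + 5)/(r^2 + 3*r - 4)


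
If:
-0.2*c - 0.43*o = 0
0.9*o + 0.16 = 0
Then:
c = 0.38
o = -0.18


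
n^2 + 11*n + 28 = (n + 4)*(n + 7)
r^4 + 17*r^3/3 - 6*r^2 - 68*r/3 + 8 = (r - 2)*(r - 1/3)*(r + 2)*(r + 6)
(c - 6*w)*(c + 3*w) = c^2 - 3*c*w - 18*w^2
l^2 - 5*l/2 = l*(l - 5/2)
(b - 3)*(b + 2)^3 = b^4 + 3*b^3 - 6*b^2 - 28*b - 24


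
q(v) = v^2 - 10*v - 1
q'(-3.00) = -16.00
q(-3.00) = 38.00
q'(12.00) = 14.00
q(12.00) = 23.00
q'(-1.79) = -13.58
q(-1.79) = 20.10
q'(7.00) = 4.00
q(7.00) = -22.00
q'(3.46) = -3.08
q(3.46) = -23.63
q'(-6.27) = -22.54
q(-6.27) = 101.01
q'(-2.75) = -15.50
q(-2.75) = 34.06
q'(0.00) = -10.00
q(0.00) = -1.00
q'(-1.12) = -12.24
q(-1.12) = 11.45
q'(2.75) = -4.50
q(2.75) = -20.94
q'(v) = 2*v - 10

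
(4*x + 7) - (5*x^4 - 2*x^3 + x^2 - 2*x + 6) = -5*x^4 + 2*x^3 - x^2 + 6*x + 1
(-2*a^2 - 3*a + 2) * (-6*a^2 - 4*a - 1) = 12*a^4 + 26*a^3 + 2*a^2 - 5*a - 2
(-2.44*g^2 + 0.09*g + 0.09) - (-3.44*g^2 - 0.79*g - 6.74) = 1.0*g^2 + 0.88*g + 6.83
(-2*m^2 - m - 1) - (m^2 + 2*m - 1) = -3*m^2 - 3*m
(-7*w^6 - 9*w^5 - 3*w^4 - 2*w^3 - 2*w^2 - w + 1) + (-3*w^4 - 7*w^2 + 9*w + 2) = -7*w^6 - 9*w^5 - 6*w^4 - 2*w^3 - 9*w^2 + 8*w + 3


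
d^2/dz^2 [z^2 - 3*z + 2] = 2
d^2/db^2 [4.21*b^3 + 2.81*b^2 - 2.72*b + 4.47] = 25.26*b + 5.62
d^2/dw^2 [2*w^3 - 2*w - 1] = 12*w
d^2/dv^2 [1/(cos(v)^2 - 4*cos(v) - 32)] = (4*sin(v)^4 - 146*sin(v)^2 - 113*cos(v) - 3*cos(3*v) + 46)/(sin(v)^2 + 4*cos(v) + 31)^3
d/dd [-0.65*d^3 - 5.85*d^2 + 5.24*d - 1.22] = -1.95*d^2 - 11.7*d + 5.24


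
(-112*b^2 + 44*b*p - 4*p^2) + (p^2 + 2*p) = -112*b^2 + 44*b*p - 3*p^2 + 2*p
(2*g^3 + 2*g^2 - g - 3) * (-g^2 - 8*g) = -2*g^5 - 18*g^4 - 15*g^3 + 11*g^2 + 24*g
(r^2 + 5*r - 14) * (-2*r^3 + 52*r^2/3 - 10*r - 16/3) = -2*r^5 + 22*r^4/3 + 314*r^3/3 - 298*r^2 + 340*r/3 + 224/3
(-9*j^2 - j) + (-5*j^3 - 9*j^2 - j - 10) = -5*j^3 - 18*j^2 - 2*j - 10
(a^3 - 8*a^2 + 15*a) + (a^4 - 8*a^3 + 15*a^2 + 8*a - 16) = a^4 - 7*a^3 + 7*a^2 + 23*a - 16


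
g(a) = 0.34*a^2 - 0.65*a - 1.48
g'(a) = 0.68*a - 0.65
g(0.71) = -1.77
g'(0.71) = -0.17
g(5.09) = 4.02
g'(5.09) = 2.81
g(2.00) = -1.42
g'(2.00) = 0.71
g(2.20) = -1.26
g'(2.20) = 0.85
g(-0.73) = -0.82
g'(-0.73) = -1.15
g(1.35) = -1.74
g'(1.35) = 0.27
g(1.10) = -1.78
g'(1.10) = 0.10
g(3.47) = 0.36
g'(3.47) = 1.71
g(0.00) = -1.48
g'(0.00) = -0.65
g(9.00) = 20.21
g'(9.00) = 5.47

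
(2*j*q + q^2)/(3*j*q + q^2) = (2*j + q)/(3*j + q)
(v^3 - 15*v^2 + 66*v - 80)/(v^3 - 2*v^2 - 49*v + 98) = (v^2 - 13*v + 40)/(v^2 - 49)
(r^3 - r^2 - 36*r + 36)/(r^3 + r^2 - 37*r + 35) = (r^2 - 36)/(r^2 + 2*r - 35)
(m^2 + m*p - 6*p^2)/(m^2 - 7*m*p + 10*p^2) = (-m - 3*p)/(-m + 5*p)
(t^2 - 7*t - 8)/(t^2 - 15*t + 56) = (t + 1)/(t - 7)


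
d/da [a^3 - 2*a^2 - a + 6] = 3*a^2 - 4*a - 1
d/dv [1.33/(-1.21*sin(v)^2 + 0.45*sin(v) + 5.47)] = (3.2186*sin(v) - 0.5985)*cos(v)/(-1.21*sin(v)^2 + 0.45*sin(v) + 5.47)^2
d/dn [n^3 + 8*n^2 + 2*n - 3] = 3*n^2 + 16*n + 2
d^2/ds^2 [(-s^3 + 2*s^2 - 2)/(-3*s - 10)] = 2*(9*s^3 + 90*s^2 + 300*s - 182)/(27*s^3 + 270*s^2 + 900*s + 1000)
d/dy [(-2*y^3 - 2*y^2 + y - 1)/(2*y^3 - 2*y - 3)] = (4*y^4 + 4*y^3 + 28*y^2 + 12*y - 5)/(4*y^6 - 8*y^4 - 12*y^3 + 4*y^2 + 12*y + 9)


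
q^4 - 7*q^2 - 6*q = q*(q - 3)*(q + 1)*(q + 2)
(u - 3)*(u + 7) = u^2 + 4*u - 21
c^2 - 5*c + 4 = (c - 4)*(c - 1)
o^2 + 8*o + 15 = (o + 3)*(o + 5)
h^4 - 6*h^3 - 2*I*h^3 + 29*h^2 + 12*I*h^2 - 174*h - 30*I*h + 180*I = (h - 6)*(h - 6*I)*(h - I)*(h + 5*I)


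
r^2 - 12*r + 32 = (r - 8)*(r - 4)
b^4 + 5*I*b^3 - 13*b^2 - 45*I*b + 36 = (b - 3)*(b + 3)*(b + I)*(b + 4*I)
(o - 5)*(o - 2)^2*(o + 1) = o^4 - 8*o^3 + 15*o^2 + 4*o - 20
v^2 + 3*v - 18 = (v - 3)*(v + 6)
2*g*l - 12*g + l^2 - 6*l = (2*g + l)*(l - 6)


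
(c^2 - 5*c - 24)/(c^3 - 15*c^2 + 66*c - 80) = (c + 3)/(c^2 - 7*c + 10)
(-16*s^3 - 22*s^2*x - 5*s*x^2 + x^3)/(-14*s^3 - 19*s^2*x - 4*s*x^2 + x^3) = (-8*s + x)/(-7*s + x)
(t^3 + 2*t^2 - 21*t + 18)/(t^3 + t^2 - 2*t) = (t^2 + 3*t - 18)/(t*(t + 2))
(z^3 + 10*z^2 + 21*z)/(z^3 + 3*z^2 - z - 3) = z*(z + 7)/(z^2 - 1)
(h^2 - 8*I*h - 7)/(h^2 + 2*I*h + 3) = (h - 7*I)/(h + 3*I)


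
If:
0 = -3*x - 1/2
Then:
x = -1/6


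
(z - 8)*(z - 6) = z^2 - 14*z + 48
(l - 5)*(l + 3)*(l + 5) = l^3 + 3*l^2 - 25*l - 75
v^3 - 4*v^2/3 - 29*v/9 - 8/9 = (v - 8/3)*(v + 1/3)*(v + 1)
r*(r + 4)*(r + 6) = r^3 + 10*r^2 + 24*r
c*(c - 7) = c^2 - 7*c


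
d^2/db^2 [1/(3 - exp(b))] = (-exp(b) - 3)*exp(b)/(exp(b) - 3)^3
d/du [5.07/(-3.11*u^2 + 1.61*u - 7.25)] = (31.5354*u - 8.1627)/(3.11*u^2 - 1.61*u + 7.25)^2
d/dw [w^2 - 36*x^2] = 2*w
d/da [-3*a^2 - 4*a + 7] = -6*a - 4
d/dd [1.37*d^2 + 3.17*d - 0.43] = 2.74*d + 3.17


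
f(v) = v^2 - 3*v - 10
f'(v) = 2*v - 3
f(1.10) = -12.09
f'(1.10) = -0.80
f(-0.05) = -9.85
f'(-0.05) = -3.10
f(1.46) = -12.25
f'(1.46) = -0.08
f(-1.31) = -4.35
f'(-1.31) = -5.62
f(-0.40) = -8.64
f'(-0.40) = -3.80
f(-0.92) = -6.39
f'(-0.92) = -4.84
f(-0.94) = -6.30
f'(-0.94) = -4.88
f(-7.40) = 66.96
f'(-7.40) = -17.80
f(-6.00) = 44.00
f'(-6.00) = -15.00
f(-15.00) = 260.00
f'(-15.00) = -33.00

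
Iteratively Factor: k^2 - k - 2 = (k - 2)*(k + 1)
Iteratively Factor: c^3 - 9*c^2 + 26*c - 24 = (c - 3)*(c^2 - 6*c + 8) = (c - 4)*(c - 3)*(c - 2)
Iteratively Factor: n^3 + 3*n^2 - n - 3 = (n + 3)*(n^2 - 1) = (n - 1)*(n + 3)*(n + 1)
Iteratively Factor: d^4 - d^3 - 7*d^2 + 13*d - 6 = (d - 1)*(d^3 - 7*d + 6) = (d - 1)^2*(d^2 + d - 6) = (d - 1)^2*(d + 3)*(d - 2)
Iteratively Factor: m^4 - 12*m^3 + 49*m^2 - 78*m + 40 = (m - 5)*(m^3 - 7*m^2 + 14*m - 8) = (m - 5)*(m - 2)*(m^2 - 5*m + 4) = (m - 5)*(m - 4)*(m - 2)*(m - 1)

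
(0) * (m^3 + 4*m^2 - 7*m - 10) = 0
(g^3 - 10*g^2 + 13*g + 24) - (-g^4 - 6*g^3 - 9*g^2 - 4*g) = g^4 + 7*g^3 - g^2 + 17*g + 24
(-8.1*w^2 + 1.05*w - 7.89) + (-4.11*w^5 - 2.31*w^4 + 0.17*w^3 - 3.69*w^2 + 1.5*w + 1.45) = -4.11*w^5 - 2.31*w^4 + 0.17*w^3 - 11.79*w^2 + 2.55*w - 6.44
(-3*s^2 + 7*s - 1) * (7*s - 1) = -21*s^3 + 52*s^2 - 14*s + 1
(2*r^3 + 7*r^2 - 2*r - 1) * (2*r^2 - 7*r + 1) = 4*r^5 - 51*r^3 + 19*r^2 + 5*r - 1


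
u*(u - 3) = u^2 - 3*u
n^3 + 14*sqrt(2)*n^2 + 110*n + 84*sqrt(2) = (n + sqrt(2))*(n + 6*sqrt(2))*(n + 7*sqrt(2))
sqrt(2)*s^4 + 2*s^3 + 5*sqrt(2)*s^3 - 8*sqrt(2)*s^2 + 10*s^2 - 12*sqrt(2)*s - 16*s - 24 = (s - 2)*(s + 6)*(s + sqrt(2))*(sqrt(2)*s + sqrt(2))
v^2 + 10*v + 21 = (v + 3)*(v + 7)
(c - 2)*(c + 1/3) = c^2 - 5*c/3 - 2/3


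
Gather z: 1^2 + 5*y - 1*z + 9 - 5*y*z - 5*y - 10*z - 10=z*(-5*y - 11)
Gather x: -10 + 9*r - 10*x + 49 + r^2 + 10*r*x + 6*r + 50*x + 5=r^2 + 15*r + x*(10*r + 40) + 44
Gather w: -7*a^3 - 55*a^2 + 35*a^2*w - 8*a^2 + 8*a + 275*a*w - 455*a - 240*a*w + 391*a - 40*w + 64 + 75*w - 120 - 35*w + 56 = -7*a^3 - 63*a^2 - 56*a + w*(35*a^2 + 35*a)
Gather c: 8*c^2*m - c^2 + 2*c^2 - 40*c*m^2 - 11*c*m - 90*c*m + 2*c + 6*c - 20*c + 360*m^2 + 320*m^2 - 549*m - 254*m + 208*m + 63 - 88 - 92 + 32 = c^2*(8*m + 1) + c*(-40*m^2 - 101*m - 12) + 680*m^2 - 595*m - 85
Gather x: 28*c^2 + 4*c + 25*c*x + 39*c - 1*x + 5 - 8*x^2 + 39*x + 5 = 28*c^2 + 43*c - 8*x^2 + x*(25*c + 38) + 10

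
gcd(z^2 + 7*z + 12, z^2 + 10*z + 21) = z + 3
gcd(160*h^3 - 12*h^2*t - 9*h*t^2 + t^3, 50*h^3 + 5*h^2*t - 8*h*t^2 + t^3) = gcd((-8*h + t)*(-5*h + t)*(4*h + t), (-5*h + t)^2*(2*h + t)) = -5*h + t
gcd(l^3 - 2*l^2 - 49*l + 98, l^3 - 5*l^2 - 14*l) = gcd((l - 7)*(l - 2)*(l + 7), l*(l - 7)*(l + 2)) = l - 7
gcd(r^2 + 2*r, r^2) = r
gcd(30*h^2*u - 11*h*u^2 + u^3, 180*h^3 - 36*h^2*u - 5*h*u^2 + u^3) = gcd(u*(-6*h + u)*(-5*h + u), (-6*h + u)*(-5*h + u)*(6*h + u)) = 30*h^2 - 11*h*u + u^2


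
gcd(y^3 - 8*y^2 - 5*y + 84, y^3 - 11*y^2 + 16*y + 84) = y - 7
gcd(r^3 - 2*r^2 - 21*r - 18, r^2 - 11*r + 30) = r - 6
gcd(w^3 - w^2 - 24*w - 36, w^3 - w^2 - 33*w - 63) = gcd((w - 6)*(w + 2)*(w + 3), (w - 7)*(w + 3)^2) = w + 3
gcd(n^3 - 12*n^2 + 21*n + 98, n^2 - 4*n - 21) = n - 7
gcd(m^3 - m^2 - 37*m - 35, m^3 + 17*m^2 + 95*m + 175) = m + 5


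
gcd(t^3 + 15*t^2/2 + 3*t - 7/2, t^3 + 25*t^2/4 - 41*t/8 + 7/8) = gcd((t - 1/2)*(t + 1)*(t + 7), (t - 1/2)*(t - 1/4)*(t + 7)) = t^2 + 13*t/2 - 7/2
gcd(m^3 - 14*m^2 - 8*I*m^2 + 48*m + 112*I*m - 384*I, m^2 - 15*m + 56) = m - 8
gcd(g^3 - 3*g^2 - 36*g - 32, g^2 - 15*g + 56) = g - 8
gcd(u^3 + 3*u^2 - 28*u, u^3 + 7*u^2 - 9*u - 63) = u + 7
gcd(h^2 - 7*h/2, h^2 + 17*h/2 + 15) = 1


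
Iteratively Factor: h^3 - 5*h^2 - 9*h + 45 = (h - 3)*(h^2 - 2*h - 15) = (h - 3)*(h + 3)*(h - 5)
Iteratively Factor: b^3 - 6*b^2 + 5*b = (b - 5)*(b^2 - b) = (b - 5)*(b - 1)*(b)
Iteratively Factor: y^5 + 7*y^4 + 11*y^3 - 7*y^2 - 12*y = (y)*(y^4 + 7*y^3 + 11*y^2 - 7*y - 12) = y*(y - 1)*(y^3 + 8*y^2 + 19*y + 12) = y*(y - 1)*(y + 1)*(y^2 + 7*y + 12) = y*(y - 1)*(y + 1)*(y + 3)*(y + 4)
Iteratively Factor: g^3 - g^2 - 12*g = (g - 4)*(g^2 + 3*g) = g*(g - 4)*(g + 3)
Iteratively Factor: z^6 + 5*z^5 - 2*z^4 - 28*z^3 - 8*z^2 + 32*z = (z + 2)*(z^5 + 3*z^4 - 8*z^3 - 12*z^2 + 16*z) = (z - 1)*(z + 2)*(z^4 + 4*z^3 - 4*z^2 - 16*z) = (z - 1)*(z + 2)*(z + 4)*(z^3 - 4*z) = z*(z - 1)*(z + 2)*(z + 4)*(z^2 - 4) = z*(z - 2)*(z - 1)*(z + 2)*(z + 4)*(z + 2)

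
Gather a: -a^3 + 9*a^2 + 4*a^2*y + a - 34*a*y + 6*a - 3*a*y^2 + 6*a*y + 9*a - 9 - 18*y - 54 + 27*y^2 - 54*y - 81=-a^3 + a^2*(4*y + 9) + a*(-3*y^2 - 28*y + 16) + 27*y^2 - 72*y - 144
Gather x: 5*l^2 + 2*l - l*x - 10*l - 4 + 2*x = 5*l^2 - 8*l + x*(2 - l) - 4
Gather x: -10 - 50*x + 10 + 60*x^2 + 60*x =60*x^2 + 10*x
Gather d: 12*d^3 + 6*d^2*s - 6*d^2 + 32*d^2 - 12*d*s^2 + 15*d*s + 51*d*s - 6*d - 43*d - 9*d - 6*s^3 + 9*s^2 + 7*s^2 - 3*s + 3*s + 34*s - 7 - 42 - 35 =12*d^3 + d^2*(6*s + 26) + d*(-12*s^2 + 66*s - 58) - 6*s^3 + 16*s^2 + 34*s - 84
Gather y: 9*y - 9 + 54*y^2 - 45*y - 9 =54*y^2 - 36*y - 18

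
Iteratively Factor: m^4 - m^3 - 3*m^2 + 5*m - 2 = (m - 1)*(m^3 - 3*m + 2) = (m - 1)^2*(m^2 + m - 2) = (m - 1)^2*(m + 2)*(m - 1)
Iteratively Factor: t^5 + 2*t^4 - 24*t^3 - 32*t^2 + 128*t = (t)*(t^4 + 2*t^3 - 24*t^2 - 32*t + 128) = t*(t + 4)*(t^3 - 2*t^2 - 16*t + 32) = t*(t + 4)^2*(t^2 - 6*t + 8) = t*(t - 2)*(t + 4)^2*(t - 4)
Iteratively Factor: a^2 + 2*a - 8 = (a - 2)*(a + 4)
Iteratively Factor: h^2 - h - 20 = (h - 5)*(h + 4)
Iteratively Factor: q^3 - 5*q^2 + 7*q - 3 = (q - 1)*(q^2 - 4*q + 3) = (q - 3)*(q - 1)*(q - 1)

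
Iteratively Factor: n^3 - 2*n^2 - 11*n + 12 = (n - 1)*(n^2 - n - 12) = (n - 1)*(n + 3)*(n - 4)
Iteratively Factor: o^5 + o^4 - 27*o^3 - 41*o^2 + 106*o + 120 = (o + 3)*(o^4 - 2*o^3 - 21*o^2 + 22*o + 40) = (o - 5)*(o + 3)*(o^3 + 3*o^2 - 6*o - 8) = (o - 5)*(o + 3)*(o + 4)*(o^2 - o - 2) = (o - 5)*(o + 1)*(o + 3)*(o + 4)*(o - 2)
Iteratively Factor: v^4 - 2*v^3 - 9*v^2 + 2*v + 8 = (v - 1)*(v^3 - v^2 - 10*v - 8) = (v - 4)*(v - 1)*(v^2 + 3*v + 2) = (v - 4)*(v - 1)*(v + 2)*(v + 1)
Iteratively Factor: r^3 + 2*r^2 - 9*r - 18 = (r - 3)*(r^2 + 5*r + 6) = (r - 3)*(r + 2)*(r + 3)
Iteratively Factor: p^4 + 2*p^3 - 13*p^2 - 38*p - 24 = (p + 3)*(p^3 - p^2 - 10*p - 8) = (p - 4)*(p + 3)*(p^2 + 3*p + 2) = (p - 4)*(p + 2)*(p + 3)*(p + 1)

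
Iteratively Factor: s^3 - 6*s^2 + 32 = (s - 4)*(s^2 - 2*s - 8) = (s - 4)*(s + 2)*(s - 4)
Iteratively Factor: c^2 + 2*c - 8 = (c - 2)*(c + 4)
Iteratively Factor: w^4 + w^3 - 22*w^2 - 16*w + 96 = (w - 4)*(w^3 + 5*w^2 - 2*w - 24) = (w - 4)*(w + 4)*(w^2 + w - 6) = (w - 4)*(w - 2)*(w + 4)*(w + 3)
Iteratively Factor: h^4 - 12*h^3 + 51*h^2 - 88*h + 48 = (h - 1)*(h^3 - 11*h^2 + 40*h - 48) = (h - 4)*(h - 1)*(h^2 - 7*h + 12) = (h - 4)^2*(h - 1)*(h - 3)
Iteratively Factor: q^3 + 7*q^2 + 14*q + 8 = (q + 1)*(q^2 + 6*q + 8) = (q + 1)*(q + 4)*(q + 2)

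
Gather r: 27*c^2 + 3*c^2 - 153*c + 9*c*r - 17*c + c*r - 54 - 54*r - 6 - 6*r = 30*c^2 - 170*c + r*(10*c - 60) - 60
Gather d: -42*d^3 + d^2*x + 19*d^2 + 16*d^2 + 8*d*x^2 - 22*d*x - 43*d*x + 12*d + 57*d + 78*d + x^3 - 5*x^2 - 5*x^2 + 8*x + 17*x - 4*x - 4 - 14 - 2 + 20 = -42*d^3 + d^2*(x + 35) + d*(8*x^2 - 65*x + 147) + x^3 - 10*x^2 + 21*x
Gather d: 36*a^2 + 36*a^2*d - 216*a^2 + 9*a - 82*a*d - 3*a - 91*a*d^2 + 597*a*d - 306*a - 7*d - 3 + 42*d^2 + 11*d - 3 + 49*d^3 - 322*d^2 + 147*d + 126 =-180*a^2 - 300*a + 49*d^3 + d^2*(-91*a - 280) + d*(36*a^2 + 515*a + 151) + 120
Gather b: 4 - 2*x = 4 - 2*x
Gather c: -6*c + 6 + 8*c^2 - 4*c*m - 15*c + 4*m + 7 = 8*c^2 + c*(-4*m - 21) + 4*m + 13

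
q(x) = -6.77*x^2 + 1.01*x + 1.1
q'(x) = 1.01 - 13.54*x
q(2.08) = -26.09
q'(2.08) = -27.15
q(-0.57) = -1.68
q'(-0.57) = 8.73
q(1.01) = -4.79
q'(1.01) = -12.67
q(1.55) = -13.60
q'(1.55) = -19.98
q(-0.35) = -0.08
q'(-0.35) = 5.75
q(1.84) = -19.96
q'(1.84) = -23.90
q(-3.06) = -65.38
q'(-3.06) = 42.44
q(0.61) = -0.80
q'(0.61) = -7.25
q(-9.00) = -556.36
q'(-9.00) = 122.87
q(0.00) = 1.10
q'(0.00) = 1.01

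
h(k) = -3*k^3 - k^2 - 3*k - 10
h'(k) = -9*k^2 - 2*k - 3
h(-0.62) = -7.81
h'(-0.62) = -5.22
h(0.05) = -10.15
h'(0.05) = -3.12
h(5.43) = -536.08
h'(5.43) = -279.22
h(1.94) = -41.49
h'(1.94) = -40.75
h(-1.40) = 0.47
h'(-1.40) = -17.84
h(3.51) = -162.58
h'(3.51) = -120.90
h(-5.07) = 370.48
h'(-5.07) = -224.20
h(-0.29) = -9.14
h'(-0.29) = -3.18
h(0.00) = -10.00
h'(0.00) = -3.00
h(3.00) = -109.00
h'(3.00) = -90.00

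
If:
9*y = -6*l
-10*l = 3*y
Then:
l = 0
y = 0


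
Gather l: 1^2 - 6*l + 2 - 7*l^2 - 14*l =-7*l^2 - 20*l + 3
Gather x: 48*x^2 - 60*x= 48*x^2 - 60*x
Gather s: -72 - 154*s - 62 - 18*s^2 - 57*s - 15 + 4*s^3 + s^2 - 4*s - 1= 4*s^3 - 17*s^2 - 215*s - 150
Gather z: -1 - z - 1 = -z - 2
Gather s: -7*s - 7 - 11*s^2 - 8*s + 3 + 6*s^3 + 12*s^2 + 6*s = 6*s^3 + s^2 - 9*s - 4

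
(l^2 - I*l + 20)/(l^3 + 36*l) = (l^2 - I*l + 20)/(l*(l^2 + 36))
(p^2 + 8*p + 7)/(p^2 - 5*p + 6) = (p^2 + 8*p + 7)/(p^2 - 5*p + 6)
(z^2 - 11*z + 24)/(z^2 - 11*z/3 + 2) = 3*(z - 8)/(3*z - 2)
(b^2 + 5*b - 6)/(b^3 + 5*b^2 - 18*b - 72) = (b - 1)/(b^2 - b - 12)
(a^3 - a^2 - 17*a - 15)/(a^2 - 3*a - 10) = (a^2 + 4*a + 3)/(a + 2)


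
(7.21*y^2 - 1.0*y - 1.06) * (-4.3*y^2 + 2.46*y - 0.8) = -31.003*y^4 + 22.0366*y^3 - 3.67*y^2 - 1.8076*y + 0.848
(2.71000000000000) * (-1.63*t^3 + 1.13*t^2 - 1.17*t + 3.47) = -4.4173*t^3 + 3.0623*t^2 - 3.1707*t + 9.4037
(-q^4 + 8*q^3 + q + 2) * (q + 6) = -q^5 + 2*q^4 + 48*q^3 + q^2 + 8*q + 12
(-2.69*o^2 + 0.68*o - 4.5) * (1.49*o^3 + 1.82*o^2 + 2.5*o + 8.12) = -4.0081*o^5 - 3.8826*o^4 - 12.1924*o^3 - 28.3328*o^2 - 5.7284*o - 36.54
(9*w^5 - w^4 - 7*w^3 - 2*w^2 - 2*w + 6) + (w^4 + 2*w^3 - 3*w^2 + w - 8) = 9*w^5 - 5*w^3 - 5*w^2 - w - 2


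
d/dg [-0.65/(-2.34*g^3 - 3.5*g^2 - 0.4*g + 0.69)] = (-4.563*g^2 - 4.55*g - 0.26)/(2.34*g^3 + 3.5*g^2 + 0.4*g - 0.69)^2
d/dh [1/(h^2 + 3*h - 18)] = (-2*h - 3)/(h^2 + 3*h - 18)^2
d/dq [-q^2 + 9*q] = 9 - 2*q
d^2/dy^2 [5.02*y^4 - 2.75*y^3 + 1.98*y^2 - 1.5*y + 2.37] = 60.24*y^2 - 16.5*y + 3.96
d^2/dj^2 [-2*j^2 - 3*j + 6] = -4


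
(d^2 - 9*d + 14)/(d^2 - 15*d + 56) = (d - 2)/(d - 8)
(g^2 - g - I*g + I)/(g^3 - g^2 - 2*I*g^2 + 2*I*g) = (g - I)/(g*(g - 2*I))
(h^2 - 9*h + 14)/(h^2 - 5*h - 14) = (h - 2)/(h + 2)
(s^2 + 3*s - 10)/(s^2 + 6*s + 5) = (s - 2)/(s + 1)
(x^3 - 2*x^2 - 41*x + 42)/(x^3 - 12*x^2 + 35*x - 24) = (x^2 - x - 42)/(x^2 - 11*x + 24)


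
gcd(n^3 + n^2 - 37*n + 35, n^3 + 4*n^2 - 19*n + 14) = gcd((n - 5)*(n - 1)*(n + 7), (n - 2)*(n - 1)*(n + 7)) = n^2 + 6*n - 7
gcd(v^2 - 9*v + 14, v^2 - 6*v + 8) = v - 2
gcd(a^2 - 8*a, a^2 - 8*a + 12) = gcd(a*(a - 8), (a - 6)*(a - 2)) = 1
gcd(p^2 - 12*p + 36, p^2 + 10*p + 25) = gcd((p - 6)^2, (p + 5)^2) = 1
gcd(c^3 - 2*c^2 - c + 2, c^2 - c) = c - 1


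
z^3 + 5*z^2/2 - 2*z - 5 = (z + 5/2)*(z - sqrt(2))*(z + sqrt(2))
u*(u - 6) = u^2 - 6*u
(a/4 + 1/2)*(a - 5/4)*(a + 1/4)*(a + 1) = a^4/4 + a^3/2 - 21*a^2/64 - 47*a/64 - 5/32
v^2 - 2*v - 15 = (v - 5)*(v + 3)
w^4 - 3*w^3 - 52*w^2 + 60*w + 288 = (w - 8)*(w - 3)*(w + 2)*(w + 6)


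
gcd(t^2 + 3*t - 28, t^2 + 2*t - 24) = t - 4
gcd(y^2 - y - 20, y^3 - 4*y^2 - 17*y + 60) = y^2 - y - 20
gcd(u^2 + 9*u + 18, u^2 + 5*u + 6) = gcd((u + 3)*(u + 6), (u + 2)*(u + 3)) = u + 3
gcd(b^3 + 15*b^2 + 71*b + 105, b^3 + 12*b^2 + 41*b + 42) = b^2 + 10*b + 21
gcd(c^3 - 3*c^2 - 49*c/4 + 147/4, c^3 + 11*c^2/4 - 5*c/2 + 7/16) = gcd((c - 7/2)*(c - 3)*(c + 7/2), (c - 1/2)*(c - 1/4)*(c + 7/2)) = c + 7/2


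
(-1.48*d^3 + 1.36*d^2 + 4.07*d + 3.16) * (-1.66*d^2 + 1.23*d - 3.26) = 2.4568*d^5 - 4.078*d^4 - 0.258599999999999*d^3 - 4.6731*d^2 - 9.3814*d - 10.3016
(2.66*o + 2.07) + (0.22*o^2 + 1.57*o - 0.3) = 0.22*o^2 + 4.23*o + 1.77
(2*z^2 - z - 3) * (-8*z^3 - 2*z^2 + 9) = -16*z^5 + 4*z^4 + 26*z^3 + 24*z^2 - 9*z - 27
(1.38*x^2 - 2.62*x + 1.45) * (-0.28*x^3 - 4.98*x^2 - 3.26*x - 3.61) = -0.3864*x^5 - 6.1388*x^4 + 8.1428*x^3 - 3.6616*x^2 + 4.7312*x - 5.2345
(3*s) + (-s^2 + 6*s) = -s^2 + 9*s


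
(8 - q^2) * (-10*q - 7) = 10*q^3 + 7*q^2 - 80*q - 56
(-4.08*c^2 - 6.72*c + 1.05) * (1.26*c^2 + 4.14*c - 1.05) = -5.1408*c^4 - 25.3584*c^3 - 22.2138*c^2 + 11.403*c - 1.1025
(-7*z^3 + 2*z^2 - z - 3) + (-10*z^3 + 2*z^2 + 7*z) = -17*z^3 + 4*z^2 + 6*z - 3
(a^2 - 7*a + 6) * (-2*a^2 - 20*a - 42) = -2*a^4 - 6*a^3 + 86*a^2 + 174*a - 252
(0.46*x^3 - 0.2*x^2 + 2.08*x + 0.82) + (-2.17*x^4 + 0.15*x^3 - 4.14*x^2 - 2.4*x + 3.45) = -2.17*x^4 + 0.61*x^3 - 4.34*x^2 - 0.32*x + 4.27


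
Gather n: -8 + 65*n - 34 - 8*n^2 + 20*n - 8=-8*n^2 + 85*n - 50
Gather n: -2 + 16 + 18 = 32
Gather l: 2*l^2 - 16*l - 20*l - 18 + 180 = 2*l^2 - 36*l + 162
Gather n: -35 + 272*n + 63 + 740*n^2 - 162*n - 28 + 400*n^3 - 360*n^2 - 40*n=400*n^3 + 380*n^2 + 70*n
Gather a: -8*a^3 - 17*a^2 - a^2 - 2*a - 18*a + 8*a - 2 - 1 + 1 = -8*a^3 - 18*a^2 - 12*a - 2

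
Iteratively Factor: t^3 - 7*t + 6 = (t - 1)*(t^2 + t - 6) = (t - 1)*(t + 3)*(t - 2)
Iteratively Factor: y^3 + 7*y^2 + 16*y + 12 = (y + 3)*(y^2 + 4*y + 4) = (y + 2)*(y + 3)*(y + 2)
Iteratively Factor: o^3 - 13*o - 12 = (o + 1)*(o^2 - o - 12) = (o + 1)*(o + 3)*(o - 4)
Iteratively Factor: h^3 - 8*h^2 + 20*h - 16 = (h - 2)*(h^2 - 6*h + 8) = (h - 2)^2*(h - 4)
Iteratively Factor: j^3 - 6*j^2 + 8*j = (j - 2)*(j^2 - 4*j) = (j - 4)*(j - 2)*(j)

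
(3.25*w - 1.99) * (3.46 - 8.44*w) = -27.43*w^2 + 28.0406*w - 6.8854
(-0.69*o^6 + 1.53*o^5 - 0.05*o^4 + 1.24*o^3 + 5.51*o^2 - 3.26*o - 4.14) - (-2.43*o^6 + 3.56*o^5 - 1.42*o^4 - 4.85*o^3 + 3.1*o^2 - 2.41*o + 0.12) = 1.74*o^6 - 2.03*o^5 + 1.37*o^4 + 6.09*o^3 + 2.41*o^2 - 0.85*o - 4.26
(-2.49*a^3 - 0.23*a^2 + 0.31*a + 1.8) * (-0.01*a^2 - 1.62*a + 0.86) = 0.0249*a^5 + 4.0361*a^4 - 1.7719*a^3 - 0.718*a^2 - 2.6494*a + 1.548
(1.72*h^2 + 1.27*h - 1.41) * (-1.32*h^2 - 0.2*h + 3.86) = -2.2704*h^4 - 2.0204*h^3 + 8.2464*h^2 + 5.1842*h - 5.4426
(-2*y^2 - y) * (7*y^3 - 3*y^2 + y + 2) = -14*y^5 - y^4 + y^3 - 5*y^2 - 2*y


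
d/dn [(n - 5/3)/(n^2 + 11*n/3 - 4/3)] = (-9*n^2 + 30*n + 43)/(9*n^4 + 66*n^3 + 97*n^2 - 88*n + 16)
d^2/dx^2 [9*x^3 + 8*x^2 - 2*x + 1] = 54*x + 16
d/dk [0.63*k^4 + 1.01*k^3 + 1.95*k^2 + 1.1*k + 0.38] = 2.52*k^3 + 3.03*k^2 + 3.9*k + 1.1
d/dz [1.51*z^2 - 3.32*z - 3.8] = 3.02*z - 3.32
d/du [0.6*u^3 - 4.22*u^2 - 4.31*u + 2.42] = 1.8*u^2 - 8.44*u - 4.31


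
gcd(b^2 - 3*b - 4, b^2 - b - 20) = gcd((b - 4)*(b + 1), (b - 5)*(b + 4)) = 1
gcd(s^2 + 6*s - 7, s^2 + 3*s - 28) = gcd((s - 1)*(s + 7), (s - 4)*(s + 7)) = s + 7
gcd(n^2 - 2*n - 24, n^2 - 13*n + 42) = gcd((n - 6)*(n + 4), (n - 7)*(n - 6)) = n - 6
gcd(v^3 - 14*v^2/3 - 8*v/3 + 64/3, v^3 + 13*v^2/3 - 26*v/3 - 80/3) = v^2 - 2*v/3 - 16/3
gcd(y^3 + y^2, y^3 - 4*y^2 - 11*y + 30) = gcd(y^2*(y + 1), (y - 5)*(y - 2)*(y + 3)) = 1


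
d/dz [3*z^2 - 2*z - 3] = 6*z - 2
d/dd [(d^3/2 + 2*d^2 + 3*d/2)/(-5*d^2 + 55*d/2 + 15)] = 2*(-d^4 + 11*d^3 + 34*d^2 + 24*d + 9)/(5*(4*d^4 - 44*d^3 + 97*d^2 + 132*d + 36))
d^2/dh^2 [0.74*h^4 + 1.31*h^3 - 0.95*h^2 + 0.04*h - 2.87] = 8.88*h^2 + 7.86*h - 1.9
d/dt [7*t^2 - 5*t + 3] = 14*t - 5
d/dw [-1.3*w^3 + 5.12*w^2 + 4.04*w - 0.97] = -3.9*w^2 + 10.24*w + 4.04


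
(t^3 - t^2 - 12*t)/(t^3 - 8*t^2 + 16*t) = (t + 3)/(t - 4)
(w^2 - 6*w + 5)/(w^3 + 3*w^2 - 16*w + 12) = (w - 5)/(w^2 + 4*w - 12)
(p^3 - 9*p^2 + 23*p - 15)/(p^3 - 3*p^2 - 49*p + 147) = (p^2 - 6*p + 5)/(p^2 - 49)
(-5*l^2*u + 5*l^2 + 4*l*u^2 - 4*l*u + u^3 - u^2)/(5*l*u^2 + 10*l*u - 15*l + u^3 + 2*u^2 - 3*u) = (-l + u)/(u + 3)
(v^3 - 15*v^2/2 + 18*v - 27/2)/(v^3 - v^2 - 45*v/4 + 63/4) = 2*(v - 3)/(2*v + 7)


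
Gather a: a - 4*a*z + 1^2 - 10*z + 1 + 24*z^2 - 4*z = a*(1 - 4*z) + 24*z^2 - 14*z + 2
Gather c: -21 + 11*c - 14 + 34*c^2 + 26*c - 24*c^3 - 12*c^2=-24*c^3 + 22*c^2 + 37*c - 35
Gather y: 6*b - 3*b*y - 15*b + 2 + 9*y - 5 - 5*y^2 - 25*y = -9*b - 5*y^2 + y*(-3*b - 16) - 3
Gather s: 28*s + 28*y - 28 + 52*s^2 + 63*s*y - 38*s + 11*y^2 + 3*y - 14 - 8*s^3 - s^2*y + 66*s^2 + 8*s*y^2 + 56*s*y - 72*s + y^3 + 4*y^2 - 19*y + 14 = -8*s^3 + s^2*(118 - y) + s*(8*y^2 + 119*y - 82) + y^3 + 15*y^2 + 12*y - 28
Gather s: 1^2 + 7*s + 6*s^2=6*s^2 + 7*s + 1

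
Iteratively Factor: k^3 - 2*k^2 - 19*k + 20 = (k + 4)*(k^2 - 6*k + 5) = (k - 1)*(k + 4)*(k - 5)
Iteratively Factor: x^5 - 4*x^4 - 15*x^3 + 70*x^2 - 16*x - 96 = (x + 1)*(x^4 - 5*x^3 - 10*x^2 + 80*x - 96) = (x + 1)*(x + 4)*(x^3 - 9*x^2 + 26*x - 24) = (x - 3)*(x + 1)*(x + 4)*(x^2 - 6*x + 8) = (x - 4)*(x - 3)*(x + 1)*(x + 4)*(x - 2)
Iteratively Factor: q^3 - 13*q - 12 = (q + 1)*(q^2 - q - 12) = (q - 4)*(q + 1)*(q + 3)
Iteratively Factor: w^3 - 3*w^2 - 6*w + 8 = (w + 2)*(w^2 - 5*w + 4) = (w - 4)*(w + 2)*(w - 1)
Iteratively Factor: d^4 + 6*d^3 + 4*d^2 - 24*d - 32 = (d + 4)*(d^3 + 2*d^2 - 4*d - 8) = (d - 2)*(d + 4)*(d^2 + 4*d + 4) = (d - 2)*(d + 2)*(d + 4)*(d + 2)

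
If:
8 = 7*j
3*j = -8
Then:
No Solution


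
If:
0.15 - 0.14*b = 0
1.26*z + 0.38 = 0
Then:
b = 1.07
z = -0.30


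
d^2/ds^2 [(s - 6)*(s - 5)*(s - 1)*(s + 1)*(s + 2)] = 20*s^3 - 108*s^2 + 42*s + 138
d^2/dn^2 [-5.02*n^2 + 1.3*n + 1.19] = -10.0400000000000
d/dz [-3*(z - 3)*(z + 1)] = 6 - 6*z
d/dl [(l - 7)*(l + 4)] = 2*l - 3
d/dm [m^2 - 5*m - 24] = 2*m - 5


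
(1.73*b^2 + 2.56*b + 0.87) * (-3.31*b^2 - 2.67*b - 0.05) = -5.7263*b^4 - 13.0927*b^3 - 9.8014*b^2 - 2.4509*b - 0.0435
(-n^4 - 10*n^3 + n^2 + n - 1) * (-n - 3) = n^5 + 13*n^4 + 29*n^3 - 4*n^2 - 2*n + 3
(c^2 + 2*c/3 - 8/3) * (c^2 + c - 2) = c^4 + 5*c^3/3 - 4*c^2 - 4*c + 16/3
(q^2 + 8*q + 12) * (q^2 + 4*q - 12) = q^4 + 12*q^3 + 32*q^2 - 48*q - 144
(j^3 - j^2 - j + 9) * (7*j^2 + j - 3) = 7*j^5 - 6*j^4 - 11*j^3 + 65*j^2 + 12*j - 27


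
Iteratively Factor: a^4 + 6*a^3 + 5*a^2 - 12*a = (a)*(a^3 + 6*a^2 + 5*a - 12) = a*(a + 4)*(a^2 + 2*a - 3) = a*(a - 1)*(a + 4)*(a + 3)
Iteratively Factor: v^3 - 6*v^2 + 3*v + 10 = (v + 1)*(v^2 - 7*v + 10) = (v - 2)*(v + 1)*(v - 5)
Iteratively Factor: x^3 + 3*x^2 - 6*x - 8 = (x - 2)*(x^2 + 5*x + 4) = (x - 2)*(x + 1)*(x + 4)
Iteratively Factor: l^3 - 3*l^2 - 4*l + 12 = (l + 2)*(l^2 - 5*l + 6) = (l - 2)*(l + 2)*(l - 3)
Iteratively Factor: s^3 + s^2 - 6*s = (s - 2)*(s^2 + 3*s) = s*(s - 2)*(s + 3)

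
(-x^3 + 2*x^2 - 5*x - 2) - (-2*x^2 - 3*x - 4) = -x^3 + 4*x^2 - 2*x + 2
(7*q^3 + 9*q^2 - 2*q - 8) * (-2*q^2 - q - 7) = -14*q^5 - 25*q^4 - 54*q^3 - 45*q^2 + 22*q + 56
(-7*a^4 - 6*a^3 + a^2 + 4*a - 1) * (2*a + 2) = -14*a^5 - 26*a^4 - 10*a^3 + 10*a^2 + 6*a - 2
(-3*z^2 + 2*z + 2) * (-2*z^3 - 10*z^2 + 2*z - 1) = 6*z^5 + 26*z^4 - 30*z^3 - 13*z^2 + 2*z - 2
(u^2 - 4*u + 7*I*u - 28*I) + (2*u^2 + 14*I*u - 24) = 3*u^2 - 4*u + 21*I*u - 24 - 28*I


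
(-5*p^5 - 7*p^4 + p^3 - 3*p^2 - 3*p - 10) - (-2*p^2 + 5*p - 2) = -5*p^5 - 7*p^4 + p^3 - p^2 - 8*p - 8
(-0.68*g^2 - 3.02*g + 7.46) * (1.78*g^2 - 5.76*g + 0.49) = -1.2104*g^4 - 1.4588*g^3 + 30.3408*g^2 - 44.4494*g + 3.6554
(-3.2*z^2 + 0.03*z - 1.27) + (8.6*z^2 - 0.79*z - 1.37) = 5.4*z^2 - 0.76*z - 2.64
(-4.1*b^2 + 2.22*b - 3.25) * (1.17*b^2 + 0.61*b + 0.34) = -4.797*b^4 + 0.0964*b^3 - 3.8423*b^2 - 1.2277*b - 1.105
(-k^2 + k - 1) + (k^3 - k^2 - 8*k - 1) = k^3 - 2*k^2 - 7*k - 2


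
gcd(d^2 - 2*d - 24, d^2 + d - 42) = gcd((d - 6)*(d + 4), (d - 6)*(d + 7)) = d - 6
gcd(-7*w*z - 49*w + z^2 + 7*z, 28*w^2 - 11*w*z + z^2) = -7*w + z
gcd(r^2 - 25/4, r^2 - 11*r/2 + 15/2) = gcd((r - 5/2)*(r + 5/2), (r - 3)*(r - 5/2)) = r - 5/2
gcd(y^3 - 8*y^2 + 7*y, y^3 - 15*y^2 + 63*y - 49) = y^2 - 8*y + 7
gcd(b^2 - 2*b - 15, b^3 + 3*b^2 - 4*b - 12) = b + 3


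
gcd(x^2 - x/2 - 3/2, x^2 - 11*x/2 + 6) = x - 3/2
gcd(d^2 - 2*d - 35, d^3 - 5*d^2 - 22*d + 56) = d - 7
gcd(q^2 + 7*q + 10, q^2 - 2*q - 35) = q + 5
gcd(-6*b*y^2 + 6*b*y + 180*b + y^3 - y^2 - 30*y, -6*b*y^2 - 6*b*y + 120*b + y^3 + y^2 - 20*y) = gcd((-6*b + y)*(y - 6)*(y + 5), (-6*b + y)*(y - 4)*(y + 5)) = -6*b*y - 30*b + y^2 + 5*y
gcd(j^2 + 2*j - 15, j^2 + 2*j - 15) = j^2 + 2*j - 15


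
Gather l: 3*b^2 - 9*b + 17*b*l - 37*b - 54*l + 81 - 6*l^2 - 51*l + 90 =3*b^2 - 46*b - 6*l^2 + l*(17*b - 105) + 171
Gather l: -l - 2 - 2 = -l - 4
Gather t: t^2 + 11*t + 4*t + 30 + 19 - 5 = t^2 + 15*t + 44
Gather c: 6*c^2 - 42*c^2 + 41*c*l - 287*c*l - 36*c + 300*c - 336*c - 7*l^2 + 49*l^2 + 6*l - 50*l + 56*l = -36*c^2 + c*(-246*l - 72) + 42*l^2 + 12*l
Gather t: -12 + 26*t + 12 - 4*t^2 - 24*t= -4*t^2 + 2*t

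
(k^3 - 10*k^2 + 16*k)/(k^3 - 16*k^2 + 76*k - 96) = k/(k - 6)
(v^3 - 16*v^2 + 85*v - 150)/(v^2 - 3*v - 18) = (v^2 - 10*v + 25)/(v + 3)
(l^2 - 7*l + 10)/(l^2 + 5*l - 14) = (l - 5)/(l + 7)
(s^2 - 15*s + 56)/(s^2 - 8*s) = (s - 7)/s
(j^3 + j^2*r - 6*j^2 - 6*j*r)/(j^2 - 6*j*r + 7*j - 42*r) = j*(j^2 + j*r - 6*j - 6*r)/(j^2 - 6*j*r + 7*j - 42*r)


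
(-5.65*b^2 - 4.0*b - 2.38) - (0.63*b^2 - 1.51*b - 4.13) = -6.28*b^2 - 2.49*b + 1.75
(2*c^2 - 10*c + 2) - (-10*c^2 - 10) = 12*c^2 - 10*c + 12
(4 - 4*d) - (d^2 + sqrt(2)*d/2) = -d^2 - 4*d - sqrt(2)*d/2 + 4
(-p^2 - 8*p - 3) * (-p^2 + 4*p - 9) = p^4 + 4*p^3 - 20*p^2 + 60*p + 27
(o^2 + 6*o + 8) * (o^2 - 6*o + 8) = o^4 - 20*o^2 + 64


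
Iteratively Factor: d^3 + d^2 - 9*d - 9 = (d - 3)*(d^2 + 4*d + 3) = (d - 3)*(d + 1)*(d + 3)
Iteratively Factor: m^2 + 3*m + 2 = (m + 2)*(m + 1)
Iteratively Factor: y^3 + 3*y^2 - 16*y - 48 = (y - 4)*(y^2 + 7*y + 12) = (y - 4)*(y + 4)*(y + 3)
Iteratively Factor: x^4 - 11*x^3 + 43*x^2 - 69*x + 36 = (x - 3)*(x^3 - 8*x^2 + 19*x - 12) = (x - 3)*(x - 1)*(x^2 - 7*x + 12) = (x - 4)*(x - 3)*(x - 1)*(x - 3)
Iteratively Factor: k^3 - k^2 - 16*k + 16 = (k + 4)*(k^2 - 5*k + 4) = (k - 4)*(k + 4)*(k - 1)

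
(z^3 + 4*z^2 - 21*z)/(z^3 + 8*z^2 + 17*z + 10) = z*(z^2 + 4*z - 21)/(z^3 + 8*z^2 + 17*z + 10)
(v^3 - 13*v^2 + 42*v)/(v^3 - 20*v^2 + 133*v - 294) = v/(v - 7)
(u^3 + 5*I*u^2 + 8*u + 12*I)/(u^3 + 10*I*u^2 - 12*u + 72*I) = (u + I)/(u + 6*I)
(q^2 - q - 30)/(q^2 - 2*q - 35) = (q - 6)/(q - 7)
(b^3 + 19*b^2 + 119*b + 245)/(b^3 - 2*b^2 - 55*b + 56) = (b^2 + 12*b + 35)/(b^2 - 9*b + 8)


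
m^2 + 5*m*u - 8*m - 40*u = (m - 8)*(m + 5*u)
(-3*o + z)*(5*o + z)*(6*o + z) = -90*o^3 - 3*o^2*z + 8*o*z^2 + z^3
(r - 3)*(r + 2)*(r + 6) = r^3 + 5*r^2 - 12*r - 36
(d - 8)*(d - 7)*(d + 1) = d^3 - 14*d^2 + 41*d + 56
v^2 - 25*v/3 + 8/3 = (v - 8)*(v - 1/3)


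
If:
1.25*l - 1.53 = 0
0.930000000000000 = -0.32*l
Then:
No Solution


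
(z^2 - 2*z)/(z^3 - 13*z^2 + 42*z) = (z - 2)/(z^2 - 13*z + 42)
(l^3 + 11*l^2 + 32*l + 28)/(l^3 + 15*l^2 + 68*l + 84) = (l + 2)/(l + 6)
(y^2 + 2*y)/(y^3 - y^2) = (y + 2)/(y*(y - 1))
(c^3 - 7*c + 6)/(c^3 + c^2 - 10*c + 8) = (c + 3)/(c + 4)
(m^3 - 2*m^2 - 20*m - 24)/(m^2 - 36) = (m^2 + 4*m + 4)/(m + 6)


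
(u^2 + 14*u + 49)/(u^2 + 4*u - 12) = (u^2 + 14*u + 49)/(u^2 + 4*u - 12)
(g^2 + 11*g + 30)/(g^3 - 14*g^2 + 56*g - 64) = (g^2 + 11*g + 30)/(g^3 - 14*g^2 + 56*g - 64)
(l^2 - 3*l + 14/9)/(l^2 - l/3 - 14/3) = (l - 2/3)/(l + 2)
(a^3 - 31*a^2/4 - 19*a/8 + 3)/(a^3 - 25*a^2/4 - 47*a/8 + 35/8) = (4*a^2 - 29*a - 24)/(4*a^2 - 23*a - 35)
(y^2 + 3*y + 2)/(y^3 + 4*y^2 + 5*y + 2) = 1/(y + 1)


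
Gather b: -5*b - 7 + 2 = -5*b - 5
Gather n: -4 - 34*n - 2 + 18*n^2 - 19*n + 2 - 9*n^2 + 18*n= 9*n^2 - 35*n - 4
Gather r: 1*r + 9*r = 10*r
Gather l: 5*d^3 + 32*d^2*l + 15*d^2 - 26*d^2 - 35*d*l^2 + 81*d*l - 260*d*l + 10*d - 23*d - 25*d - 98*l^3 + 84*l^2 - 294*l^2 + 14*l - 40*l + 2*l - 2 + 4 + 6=5*d^3 - 11*d^2 - 38*d - 98*l^3 + l^2*(-35*d - 210) + l*(32*d^2 - 179*d - 24) + 8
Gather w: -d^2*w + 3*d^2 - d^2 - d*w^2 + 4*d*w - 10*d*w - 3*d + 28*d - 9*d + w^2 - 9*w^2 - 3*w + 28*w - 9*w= 2*d^2 + 16*d + w^2*(-d - 8) + w*(-d^2 - 6*d + 16)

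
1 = 1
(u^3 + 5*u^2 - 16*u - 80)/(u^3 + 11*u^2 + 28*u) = (u^2 + u - 20)/(u*(u + 7))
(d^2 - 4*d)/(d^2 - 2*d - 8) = d/(d + 2)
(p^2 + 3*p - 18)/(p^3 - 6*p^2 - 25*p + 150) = (p^2 + 3*p - 18)/(p^3 - 6*p^2 - 25*p + 150)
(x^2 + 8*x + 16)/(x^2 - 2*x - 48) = (x^2 + 8*x + 16)/(x^2 - 2*x - 48)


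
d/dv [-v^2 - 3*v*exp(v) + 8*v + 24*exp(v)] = -3*v*exp(v) - 2*v + 21*exp(v) + 8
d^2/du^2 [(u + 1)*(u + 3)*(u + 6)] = 6*u + 20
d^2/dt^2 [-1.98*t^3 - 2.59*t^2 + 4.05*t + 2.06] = -11.88*t - 5.18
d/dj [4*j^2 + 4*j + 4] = 8*j + 4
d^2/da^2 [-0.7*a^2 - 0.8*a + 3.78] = -1.40000000000000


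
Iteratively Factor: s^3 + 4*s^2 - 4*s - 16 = (s + 4)*(s^2 - 4) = (s + 2)*(s + 4)*(s - 2)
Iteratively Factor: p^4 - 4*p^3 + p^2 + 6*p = (p - 2)*(p^3 - 2*p^2 - 3*p) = p*(p - 2)*(p^2 - 2*p - 3) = p*(p - 3)*(p - 2)*(p + 1)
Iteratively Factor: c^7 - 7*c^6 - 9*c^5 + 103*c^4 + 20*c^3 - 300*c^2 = (c - 5)*(c^6 - 2*c^5 - 19*c^4 + 8*c^3 + 60*c^2) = (c - 5)*(c + 2)*(c^5 - 4*c^4 - 11*c^3 + 30*c^2) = (c - 5)*(c - 2)*(c + 2)*(c^4 - 2*c^3 - 15*c^2) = c*(c - 5)*(c - 2)*(c + 2)*(c^3 - 2*c^2 - 15*c) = c^2*(c - 5)*(c - 2)*(c + 2)*(c^2 - 2*c - 15) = c^2*(c - 5)*(c - 2)*(c + 2)*(c + 3)*(c - 5)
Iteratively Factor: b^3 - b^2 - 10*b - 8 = (b + 2)*(b^2 - 3*b - 4) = (b + 1)*(b + 2)*(b - 4)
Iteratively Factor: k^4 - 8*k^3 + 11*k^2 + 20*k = (k - 4)*(k^3 - 4*k^2 - 5*k) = (k - 4)*(k + 1)*(k^2 - 5*k) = (k - 5)*(k - 4)*(k + 1)*(k)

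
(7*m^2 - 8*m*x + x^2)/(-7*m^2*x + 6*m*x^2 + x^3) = (-7*m + x)/(x*(7*m + x))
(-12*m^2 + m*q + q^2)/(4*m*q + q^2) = (-3*m + q)/q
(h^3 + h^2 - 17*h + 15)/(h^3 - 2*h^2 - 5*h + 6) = (h + 5)/(h + 2)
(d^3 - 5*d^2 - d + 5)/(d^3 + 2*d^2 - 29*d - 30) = (d - 1)/(d + 6)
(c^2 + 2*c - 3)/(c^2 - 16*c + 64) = (c^2 + 2*c - 3)/(c^2 - 16*c + 64)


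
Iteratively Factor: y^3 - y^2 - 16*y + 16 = (y - 1)*(y^2 - 16) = (y - 4)*(y - 1)*(y + 4)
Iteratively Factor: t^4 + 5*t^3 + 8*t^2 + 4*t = (t + 1)*(t^3 + 4*t^2 + 4*t) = (t + 1)*(t + 2)*(t^2 + 2*t) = t*(t + 1)*(t + 2)*(t + 2)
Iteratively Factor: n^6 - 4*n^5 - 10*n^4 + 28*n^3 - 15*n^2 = (n - 5)*(n^5 + n^4 - 5*n^3 + 3*n^2) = n*(n - 5)*(n^4 + n^3 - 5*n^2 + 3*n) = n*(n - 5)*(n - 1)*(n^3 + 2*n^2 - 3*n) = n^2*(n - 5)*(n - 1)*(n^2 + 2*n - 3) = n^2*(n - 5)*(n - 1)*(n + 3)*(n - 1)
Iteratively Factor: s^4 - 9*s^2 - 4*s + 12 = (s + 2)*(s^3 - 2*s^2 - 5*s + 6) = (s - 1)*(s + 2)*(s^2 - s - 6) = (s - 3)*(s - 1)*(s + 2)*(s + 2)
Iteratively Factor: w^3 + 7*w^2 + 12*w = (w + 3)*(w^2 + 4*w) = w*(w + 3)*(w + 4)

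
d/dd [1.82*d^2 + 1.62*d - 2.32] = 3.64*d + 1.62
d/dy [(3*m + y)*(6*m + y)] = 9*m + 2*y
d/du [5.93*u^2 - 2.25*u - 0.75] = 11.86*u - 2.25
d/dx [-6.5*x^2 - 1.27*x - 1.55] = -13.0*x - 1.27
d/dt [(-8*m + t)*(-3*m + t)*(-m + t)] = 35*m^2 - 24*m*t + 3*t^2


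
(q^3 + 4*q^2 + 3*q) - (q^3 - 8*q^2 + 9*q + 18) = 12*q^2 - 6*q - 18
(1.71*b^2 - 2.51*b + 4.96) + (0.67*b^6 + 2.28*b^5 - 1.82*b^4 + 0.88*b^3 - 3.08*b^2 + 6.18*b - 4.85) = 0.67*b^6 + 2.28*b^5 - 1.82*b^4 + 0.88*b^3 - 1.37*b^2 + 3.67*b + 0.11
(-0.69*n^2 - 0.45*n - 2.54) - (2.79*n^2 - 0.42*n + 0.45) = -3.48*n^2 - 0.03*n - 2.99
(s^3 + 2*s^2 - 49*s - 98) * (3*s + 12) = 3*s^4 + 18*s^3 - 123*s^2 - 882*s - 1176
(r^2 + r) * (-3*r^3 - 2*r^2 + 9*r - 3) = -3*r^5 - 5*r^4 + 7*r^3 + 6*r^2 - 3*r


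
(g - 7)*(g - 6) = g^2 - 13*g + 42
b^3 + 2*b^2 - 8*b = b*(b - 2)*(b + 4)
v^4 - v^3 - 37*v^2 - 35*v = v*(v - 7)*(v + 1)*(v + 5)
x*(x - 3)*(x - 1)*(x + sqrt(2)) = x^4 - 4*x^3 + sqrt(2)*x^3 - 4*sqrt(2)*x^2 + 3*x^2 + 3*sqrt(2)*x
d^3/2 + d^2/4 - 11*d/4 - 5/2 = (d/2 + 1)*(d - 5/2)*(d + 1)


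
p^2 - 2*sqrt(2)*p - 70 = (p - 7*sqrt(2))*(p + 5*sqrt(2))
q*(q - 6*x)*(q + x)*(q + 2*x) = q^4 - 3*q^3*x - 16*q^2*x^2 - 12*q*x^3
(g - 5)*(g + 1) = g^2 - 4*g - 5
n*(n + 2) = n^2 + 2*n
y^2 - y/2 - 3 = (y - 2)*(y + 3/2)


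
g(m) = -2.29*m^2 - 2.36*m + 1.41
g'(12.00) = -57.32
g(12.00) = -356.67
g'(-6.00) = 25.12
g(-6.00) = -66.87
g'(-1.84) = 6.07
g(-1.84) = -2.00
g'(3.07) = -16.42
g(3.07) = -27.42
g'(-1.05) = 2.45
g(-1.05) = 1.36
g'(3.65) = -19.08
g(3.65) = -37.71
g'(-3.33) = 12.89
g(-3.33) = -16.12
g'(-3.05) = 11.61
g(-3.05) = -12.69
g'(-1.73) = 5.56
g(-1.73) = -1.36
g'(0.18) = -3.18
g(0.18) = 0.91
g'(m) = -4.58*m - 2.36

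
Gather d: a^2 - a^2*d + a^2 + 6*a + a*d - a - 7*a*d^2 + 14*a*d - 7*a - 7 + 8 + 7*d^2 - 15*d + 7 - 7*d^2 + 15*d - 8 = 2*a^2 - 7*a*d^2 - 2*a + d*(-a^2 + 15*a)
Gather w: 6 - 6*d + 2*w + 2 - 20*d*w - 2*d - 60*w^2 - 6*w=-8*d - 60*w^2 + w*(-20*d - 4) + 8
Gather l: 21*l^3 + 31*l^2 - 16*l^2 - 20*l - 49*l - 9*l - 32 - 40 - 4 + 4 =21*l^3 + 15*l^2 - 78*l - 72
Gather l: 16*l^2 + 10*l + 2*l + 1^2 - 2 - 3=16*l^2 + 12*l - 4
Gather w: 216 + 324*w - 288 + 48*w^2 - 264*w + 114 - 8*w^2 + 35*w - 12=40*w^2 + 95*w + 30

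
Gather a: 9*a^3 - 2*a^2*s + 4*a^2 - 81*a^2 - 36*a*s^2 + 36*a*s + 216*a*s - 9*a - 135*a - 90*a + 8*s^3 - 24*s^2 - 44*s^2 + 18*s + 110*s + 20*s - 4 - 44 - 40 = 9*a^3 + a^2*(-2*s - 77) + a*(-36*s^2 + 252*s - 234) + 8*s^3 - 68*s^2 + 148*s - 88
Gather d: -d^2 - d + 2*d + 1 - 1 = -d^2 + d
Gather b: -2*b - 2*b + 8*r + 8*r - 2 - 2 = -4*b + 16*r - 4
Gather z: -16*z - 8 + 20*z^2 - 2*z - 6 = 20*z^2 - 18*z - 14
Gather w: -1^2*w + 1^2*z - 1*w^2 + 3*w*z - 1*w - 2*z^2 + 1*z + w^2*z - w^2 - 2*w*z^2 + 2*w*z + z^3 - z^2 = w^2*(z - 2) + w*(-2*z^2 + 5*z - 2) + z^3 - 3*z^2 + 2*z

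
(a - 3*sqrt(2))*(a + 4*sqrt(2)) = a^2 + sqrt(2)*a - 24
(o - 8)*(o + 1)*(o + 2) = o^3 - 5*o^2 - 22*o - 16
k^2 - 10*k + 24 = (k - 6)*(k - 4)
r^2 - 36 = (r - 6)*(r + 6)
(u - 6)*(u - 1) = u^2 - 7*u + 6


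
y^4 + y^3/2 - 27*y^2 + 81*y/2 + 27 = (y - 3)^2*(y + 1/2)*(y + 6)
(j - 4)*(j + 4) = j^2 - 16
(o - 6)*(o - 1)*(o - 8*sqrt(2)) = o^3 - 8*sqrt(2)*o^2 - 7*o^2 + 6*o + 56*sqrt(2)*o - 48*sqrt(2)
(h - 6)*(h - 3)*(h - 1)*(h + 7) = h^4 - 3*h^3 - 43*h^2 + 171*h - 126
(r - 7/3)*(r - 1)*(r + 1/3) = r^3 - 3*r^2 + 11*r/9 + 7/9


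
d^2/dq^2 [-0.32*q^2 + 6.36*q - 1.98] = -0.640000000000000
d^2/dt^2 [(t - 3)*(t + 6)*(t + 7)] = 6*t + 20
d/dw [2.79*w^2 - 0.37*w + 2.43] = 5.58*w - 0.37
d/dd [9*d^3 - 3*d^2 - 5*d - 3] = 27*d^2 - 6*d - 5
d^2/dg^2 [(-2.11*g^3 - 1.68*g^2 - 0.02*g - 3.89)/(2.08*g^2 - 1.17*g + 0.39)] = (1.4210854715202e-14*g^5 - 7.105427357601e-15*g^4 - 10.703446*g^3 - 87.024522*g^2 + 54.971982*g - 4.868214)/(8.998912*g^6 - 15.185664*g^5 + 13.603824*g^4 - 7.296237*g^3 + 2.550717*g^2 - 0.533871*g + 0.059319)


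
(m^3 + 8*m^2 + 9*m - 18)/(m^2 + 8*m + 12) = (m^2 + 2*m - 3)/(m + 2)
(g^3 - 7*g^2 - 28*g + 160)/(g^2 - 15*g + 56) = (g^2 + g - 20)/(g - 7)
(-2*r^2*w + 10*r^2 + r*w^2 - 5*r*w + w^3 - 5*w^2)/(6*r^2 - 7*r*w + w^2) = (-2*r*w + 10*r - w^2 + 5*w)/(6*r - w)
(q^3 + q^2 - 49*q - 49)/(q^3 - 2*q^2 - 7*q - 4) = (q^2 - 49)/(q^2 - 3*q - 4)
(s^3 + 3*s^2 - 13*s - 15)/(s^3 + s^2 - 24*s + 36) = (s^2 + 6*s + 5)/(s^2 + 4*s - 12)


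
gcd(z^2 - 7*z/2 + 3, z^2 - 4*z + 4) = z - 2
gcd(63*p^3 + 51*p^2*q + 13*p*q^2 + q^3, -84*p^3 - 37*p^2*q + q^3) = 3*p + q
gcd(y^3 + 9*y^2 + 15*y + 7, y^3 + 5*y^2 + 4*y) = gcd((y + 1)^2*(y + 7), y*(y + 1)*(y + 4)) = y + 1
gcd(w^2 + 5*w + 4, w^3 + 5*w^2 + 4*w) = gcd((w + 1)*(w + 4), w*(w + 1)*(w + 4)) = w^2 + 5*w + 4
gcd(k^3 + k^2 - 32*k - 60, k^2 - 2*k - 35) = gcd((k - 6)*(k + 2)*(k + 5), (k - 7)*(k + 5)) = k + 5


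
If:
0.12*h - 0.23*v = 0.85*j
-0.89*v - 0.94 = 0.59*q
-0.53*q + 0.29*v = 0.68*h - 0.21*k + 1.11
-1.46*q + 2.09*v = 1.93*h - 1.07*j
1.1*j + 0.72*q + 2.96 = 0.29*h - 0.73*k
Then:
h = 83.20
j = 1.90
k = 81.86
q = -56.49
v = 36.40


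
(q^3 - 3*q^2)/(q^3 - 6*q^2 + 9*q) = q/(q - 3)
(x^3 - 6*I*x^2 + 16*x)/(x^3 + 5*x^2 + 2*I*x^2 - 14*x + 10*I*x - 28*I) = x*(x - 8*I)/(x^2 + 5*x - 14)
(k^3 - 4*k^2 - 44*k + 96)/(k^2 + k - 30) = (k^2 - 10*k + 16)/(k - 5)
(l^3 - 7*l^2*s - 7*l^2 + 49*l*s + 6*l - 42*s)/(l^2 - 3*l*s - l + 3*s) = (-l^2 + 7*l*s + 6*l - 42*s)/(-l + 3*s)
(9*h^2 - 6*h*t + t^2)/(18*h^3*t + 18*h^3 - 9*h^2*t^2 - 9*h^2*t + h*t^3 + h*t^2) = (-3*h + t)/(h*(-6*h*t - 6*h + t^2 + t))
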